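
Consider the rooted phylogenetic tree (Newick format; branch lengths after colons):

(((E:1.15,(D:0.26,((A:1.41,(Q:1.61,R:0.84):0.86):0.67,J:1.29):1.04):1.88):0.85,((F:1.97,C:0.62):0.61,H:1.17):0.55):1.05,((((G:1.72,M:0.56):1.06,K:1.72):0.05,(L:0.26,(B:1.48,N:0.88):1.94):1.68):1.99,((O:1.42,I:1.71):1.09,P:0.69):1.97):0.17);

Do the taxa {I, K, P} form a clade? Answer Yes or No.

The MRCA of the listed taxa subtends ((((G,M),K),(L,(B,N))),((O,I),P)).
That clade also contains B, G, L, M, N, O, which are not in the proposed group, so the group is not monophyletic.

No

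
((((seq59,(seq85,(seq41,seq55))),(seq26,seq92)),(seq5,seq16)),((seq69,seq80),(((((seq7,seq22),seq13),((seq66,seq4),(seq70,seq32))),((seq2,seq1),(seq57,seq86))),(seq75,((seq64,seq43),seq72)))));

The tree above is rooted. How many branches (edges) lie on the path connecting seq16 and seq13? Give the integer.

The MRCA of seq16 and seq13 is the root of the tree.
From seq16 up to that node: 3 branches. From seq13 up to the same node: 6 branches. Total: 3 + 6 = 9.

9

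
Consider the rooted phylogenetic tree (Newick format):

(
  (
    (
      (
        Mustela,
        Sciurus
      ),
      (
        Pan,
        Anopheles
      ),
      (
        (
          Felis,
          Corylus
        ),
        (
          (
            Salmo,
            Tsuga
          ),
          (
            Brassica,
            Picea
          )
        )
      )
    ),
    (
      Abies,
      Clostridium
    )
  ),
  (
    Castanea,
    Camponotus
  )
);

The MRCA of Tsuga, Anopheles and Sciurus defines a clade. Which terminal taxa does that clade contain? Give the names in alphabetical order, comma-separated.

Anopheles, Brassica, Corylus, Felis, Mustela, Pan, Picea, Salmo, Sciurus, Tsuga

Tracing Tsuga: it sits inside (Salmo,Tsuga).
Tracing Anopheles: it sits inside (Pan,Anopheles).
Tracing Sciurus: it sits inside (Mustela,Sciurus).
The smallest clade enclosing all 3 is ((Mustela,Sciurus),(Pan,Anopheles),((Felis,Corylus),((Salmo,Tsuga),(Brassica,Picea)))); the answer is its 10 terminal taxa in alphabetical order.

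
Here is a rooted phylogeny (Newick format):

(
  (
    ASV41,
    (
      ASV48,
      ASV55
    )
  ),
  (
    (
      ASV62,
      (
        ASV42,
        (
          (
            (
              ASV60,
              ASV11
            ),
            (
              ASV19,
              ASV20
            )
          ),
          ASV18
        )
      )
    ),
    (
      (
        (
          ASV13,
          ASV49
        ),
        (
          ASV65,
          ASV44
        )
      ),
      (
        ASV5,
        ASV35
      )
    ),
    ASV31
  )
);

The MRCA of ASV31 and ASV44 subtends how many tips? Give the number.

14

The MRCA of ASV31 and ASV44 is the node subtending ((ASV62,(ASV42,(((ASV60,ASV11),(ASV19,ASV20)),ASV18))),(((ASV13,ASV49),(ASV65,ASV44)),(ASV5,ASV35)),ASV31).
That clade contains 14 terminal taxa: ASV11, ASV13, ASV18, ASV19, ASV20, ASV31, ASV35, ASV42, ASV44, ASV49, ASV5, ASV60, ASV62, ASV65.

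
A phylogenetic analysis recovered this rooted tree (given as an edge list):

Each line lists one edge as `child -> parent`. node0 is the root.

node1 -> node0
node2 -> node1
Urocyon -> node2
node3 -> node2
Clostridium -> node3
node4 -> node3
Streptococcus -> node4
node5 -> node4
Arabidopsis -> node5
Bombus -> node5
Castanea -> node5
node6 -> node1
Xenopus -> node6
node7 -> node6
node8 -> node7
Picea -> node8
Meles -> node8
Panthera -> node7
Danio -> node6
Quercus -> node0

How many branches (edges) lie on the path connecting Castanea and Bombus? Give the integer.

2

The MRCA of Castanea and Bombus is the node subtending (Arabidopsis,Bombus,Castanea).
From Castanea up to that node: 1 branch. From Bombus up to the same node: 1 branch. Total: 1 + 1 = 2.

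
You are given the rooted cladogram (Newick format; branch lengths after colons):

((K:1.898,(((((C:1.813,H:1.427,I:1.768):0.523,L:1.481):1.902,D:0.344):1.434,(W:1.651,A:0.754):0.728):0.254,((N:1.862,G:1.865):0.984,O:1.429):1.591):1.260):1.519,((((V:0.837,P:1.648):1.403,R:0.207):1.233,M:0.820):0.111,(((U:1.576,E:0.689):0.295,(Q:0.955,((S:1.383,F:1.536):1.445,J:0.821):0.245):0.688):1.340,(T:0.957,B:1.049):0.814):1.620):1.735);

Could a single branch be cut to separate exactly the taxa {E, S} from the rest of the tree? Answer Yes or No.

No

The MRCA of the listed taxa subtends ((U,E),(Q,((S,F),J))).
That clade also contains F, J, Q, U, which are not in the proposed group, so the group is not monophyletic.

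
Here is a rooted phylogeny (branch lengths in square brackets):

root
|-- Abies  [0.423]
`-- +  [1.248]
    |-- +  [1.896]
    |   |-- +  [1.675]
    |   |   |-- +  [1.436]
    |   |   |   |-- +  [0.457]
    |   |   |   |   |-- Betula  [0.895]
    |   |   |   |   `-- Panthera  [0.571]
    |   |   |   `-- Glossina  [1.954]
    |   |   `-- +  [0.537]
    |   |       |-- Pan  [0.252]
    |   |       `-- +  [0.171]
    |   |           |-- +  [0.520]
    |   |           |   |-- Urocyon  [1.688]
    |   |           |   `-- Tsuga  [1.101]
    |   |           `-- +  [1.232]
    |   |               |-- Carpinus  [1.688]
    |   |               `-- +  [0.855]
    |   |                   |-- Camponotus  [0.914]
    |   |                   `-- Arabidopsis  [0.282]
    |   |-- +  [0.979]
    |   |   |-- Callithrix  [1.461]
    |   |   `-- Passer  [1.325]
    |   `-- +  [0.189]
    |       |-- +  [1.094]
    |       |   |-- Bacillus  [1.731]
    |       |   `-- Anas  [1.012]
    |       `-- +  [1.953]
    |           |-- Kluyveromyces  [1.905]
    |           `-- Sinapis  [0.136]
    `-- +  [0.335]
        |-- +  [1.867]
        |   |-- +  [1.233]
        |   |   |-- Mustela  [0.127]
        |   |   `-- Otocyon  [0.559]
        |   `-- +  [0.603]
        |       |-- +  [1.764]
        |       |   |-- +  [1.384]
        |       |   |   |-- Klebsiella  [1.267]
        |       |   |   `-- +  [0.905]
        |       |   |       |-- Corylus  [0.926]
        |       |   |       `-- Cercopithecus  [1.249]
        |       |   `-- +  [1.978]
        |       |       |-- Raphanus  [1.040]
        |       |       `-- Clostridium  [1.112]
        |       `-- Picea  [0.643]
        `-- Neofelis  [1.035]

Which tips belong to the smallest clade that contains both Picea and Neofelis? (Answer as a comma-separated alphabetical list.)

Cercopithecus, Clostridium, Corylus, Klebsiella, Mustela, Neofelis, Otocyon, Picea, Raphanus

Tracing Picea: it sits inside (((Klebsiella,(Corylus,Cercopithecus)),(Raphanus,Clostridium)),Picea).
Tracing Neofelis: it sits inside (((Mustela,Otocyon),(((Klebsiella,(Corylus,Cercopithecus)),(Raphanus,Clostridium)),Picea)),Neofelis).
The smallest clade enclosing both is (((Mustela,Otocyon),(((Klebsiella,(Corylus,Cercopithecus)),(Raphanus,Clostridium)),Picea)),Neofelis); the answer is its 9 terminal taxa in alphabetical order.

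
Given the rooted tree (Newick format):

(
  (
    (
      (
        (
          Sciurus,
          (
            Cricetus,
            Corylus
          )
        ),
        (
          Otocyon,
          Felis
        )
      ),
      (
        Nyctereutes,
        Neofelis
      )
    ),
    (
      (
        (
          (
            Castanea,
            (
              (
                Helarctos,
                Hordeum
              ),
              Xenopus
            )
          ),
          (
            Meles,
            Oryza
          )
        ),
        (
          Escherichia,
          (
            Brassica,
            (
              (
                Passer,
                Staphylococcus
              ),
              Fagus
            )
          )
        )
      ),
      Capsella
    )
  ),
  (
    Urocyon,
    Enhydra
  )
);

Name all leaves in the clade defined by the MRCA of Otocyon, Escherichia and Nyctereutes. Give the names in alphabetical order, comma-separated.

Brassica, Capsella, Castanea, Corylus, Cricetus, Escherichia, Fagus, Felis, Helarctos, Hordeum, Meles, Neofelis, Nyctereutes, Oryza, Otocyon, Passer, Sciurus, Staphylococcus, Xenopus

Tracing Otocyon: it sits inside (Otocyon,Felis).
Tracing Escherichia: it sits inside (Escherichia,(Brassica,((Passer,Staphylococcus),Fagus))).
Tracing Nyctereutes: it sits inside (Nyctereutes,Neofelis).
The smallest clade enclosing all 3 is ((((Sciurus,(Cricetus,Corylus)),(Otocyon,Felis)),(Nyctereutes,Neofelis)),((((Castanea,((Helarctos,Hordeum),Xenopus)),(Meles,Oryza)),(Escherichia,(Brassica,((Passer,Staphylococcus),Fagus)))),Capsella)); the answer is its 19 terminal taxa in alphabetical order.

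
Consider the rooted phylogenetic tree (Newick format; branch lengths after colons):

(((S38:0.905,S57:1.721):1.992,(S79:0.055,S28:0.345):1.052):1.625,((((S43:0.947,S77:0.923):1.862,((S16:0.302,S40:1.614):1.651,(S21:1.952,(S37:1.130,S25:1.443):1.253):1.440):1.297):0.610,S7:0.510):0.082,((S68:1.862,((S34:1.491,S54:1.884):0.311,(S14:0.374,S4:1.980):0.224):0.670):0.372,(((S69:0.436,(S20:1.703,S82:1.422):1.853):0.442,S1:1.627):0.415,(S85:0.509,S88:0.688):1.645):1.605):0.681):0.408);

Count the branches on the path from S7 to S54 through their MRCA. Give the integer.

The MRCA of S7 and S54 is the node subtending ((((S43,S77),((S16,S40),(S21,(S37,S25)))),S7),((S68,((S34,S54),(S14,S4))),(((S69,(S20,S82)),S1),(S85,S88)))).
From S7 up to that node: 2 branches. From S54 up to the same node: 5 branches. Total: 2 + 5 = 7.

7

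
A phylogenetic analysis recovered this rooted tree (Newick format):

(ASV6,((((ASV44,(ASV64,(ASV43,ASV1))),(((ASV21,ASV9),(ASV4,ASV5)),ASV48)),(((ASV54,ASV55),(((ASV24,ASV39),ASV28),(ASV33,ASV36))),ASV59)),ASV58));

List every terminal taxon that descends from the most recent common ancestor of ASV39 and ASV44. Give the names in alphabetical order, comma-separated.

ASV1, ASV21, ASV24, ASV28, ASV33, ASV36, ASV39, ASV4, ASV43, ASV44, ASV48, ASV5, ASV54, ASV55, ASV59, ASV64, ASV9

Tracing ASV39: it sits inside (ASV24,ASV39).
Tracing ASV44: it sits inside (ASV44,(ASV64,(ASV43,ASV1))).
The smallest clade enclosing both is (((ASV44,(ASV64,(ASV43,ASV1))),(((ASV21,ASV9),(ASV4,ASV5)),ASV48)),(((ASV54,ASV55),(((ASV24,ASV39),ASV28),(ASV33,ASV36))),ASV59)); the answer is its 17 terminal taxa in alphabetical order.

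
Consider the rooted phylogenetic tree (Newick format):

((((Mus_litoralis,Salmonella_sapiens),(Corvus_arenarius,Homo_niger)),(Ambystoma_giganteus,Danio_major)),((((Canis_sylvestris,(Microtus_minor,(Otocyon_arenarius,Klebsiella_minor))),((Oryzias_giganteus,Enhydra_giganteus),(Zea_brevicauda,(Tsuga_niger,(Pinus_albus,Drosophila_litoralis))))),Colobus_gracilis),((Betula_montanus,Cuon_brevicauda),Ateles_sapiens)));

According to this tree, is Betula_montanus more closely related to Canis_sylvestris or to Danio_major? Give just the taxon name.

Canis_sylvestris

The MRCA of Betula_montanus and Canis_sylvestris subtends ((((Canis_sylvestris,(Microtus_minor,(Otocyon_arenarius,Klebsiella_minor))),((Oryzias_giganteus,Enhydra_giganteus),(Zea_brevicauda,(Tsuga_niger,(Pinus_albus,Drosophila_litoralis))))),Colobus_gracilis),((Betula_montanus,Cuon_brevicauda),Ateles_sapiens)) (14 taxa).
The MRCA of Betula_montanus and Danio_major is the root, subtending the entire tree (20 taxa).
The first is nested inside the second, so Betula_montanus shares a more recent common ancestor with Canis_sylvestris.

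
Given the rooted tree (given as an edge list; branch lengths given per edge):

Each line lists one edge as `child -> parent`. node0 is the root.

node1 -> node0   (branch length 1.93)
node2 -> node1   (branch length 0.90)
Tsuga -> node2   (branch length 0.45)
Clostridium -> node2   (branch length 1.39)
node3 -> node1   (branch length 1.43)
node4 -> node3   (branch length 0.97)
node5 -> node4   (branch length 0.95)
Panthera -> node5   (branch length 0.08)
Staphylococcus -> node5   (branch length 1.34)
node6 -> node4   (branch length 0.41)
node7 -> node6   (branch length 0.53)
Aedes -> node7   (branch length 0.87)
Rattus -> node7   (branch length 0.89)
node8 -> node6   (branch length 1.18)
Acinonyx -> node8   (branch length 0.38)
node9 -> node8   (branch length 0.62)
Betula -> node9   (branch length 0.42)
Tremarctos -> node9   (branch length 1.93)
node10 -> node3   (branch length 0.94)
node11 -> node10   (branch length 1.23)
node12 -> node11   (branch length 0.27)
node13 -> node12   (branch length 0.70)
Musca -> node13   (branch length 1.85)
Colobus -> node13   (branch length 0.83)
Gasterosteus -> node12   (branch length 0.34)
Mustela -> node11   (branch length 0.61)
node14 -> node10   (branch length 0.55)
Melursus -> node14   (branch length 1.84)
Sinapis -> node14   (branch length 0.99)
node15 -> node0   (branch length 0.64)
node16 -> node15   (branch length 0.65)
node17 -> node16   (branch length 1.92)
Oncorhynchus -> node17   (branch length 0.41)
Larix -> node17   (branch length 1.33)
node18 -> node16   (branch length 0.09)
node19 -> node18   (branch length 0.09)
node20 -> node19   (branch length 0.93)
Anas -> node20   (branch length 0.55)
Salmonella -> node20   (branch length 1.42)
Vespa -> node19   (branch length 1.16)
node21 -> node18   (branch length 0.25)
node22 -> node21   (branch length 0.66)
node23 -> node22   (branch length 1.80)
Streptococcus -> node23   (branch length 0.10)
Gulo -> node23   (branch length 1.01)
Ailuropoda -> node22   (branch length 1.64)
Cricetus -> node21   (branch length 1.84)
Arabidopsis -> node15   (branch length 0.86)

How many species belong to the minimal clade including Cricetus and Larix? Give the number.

The MRCA of Cricetus and Larix is the node subtending ((Oncorhynchus,Larix),(((Anas,Salmonella),Vespa),(((Streptococcus,Gulo),Ailuropoda),Cricetus))).
That clade contains 9 terminal taxa: Ailuropoda, Anas, Cricetus, Gulo, Larix, Oncorhynchus, Salmonella, Streptococcus, Vespa.

9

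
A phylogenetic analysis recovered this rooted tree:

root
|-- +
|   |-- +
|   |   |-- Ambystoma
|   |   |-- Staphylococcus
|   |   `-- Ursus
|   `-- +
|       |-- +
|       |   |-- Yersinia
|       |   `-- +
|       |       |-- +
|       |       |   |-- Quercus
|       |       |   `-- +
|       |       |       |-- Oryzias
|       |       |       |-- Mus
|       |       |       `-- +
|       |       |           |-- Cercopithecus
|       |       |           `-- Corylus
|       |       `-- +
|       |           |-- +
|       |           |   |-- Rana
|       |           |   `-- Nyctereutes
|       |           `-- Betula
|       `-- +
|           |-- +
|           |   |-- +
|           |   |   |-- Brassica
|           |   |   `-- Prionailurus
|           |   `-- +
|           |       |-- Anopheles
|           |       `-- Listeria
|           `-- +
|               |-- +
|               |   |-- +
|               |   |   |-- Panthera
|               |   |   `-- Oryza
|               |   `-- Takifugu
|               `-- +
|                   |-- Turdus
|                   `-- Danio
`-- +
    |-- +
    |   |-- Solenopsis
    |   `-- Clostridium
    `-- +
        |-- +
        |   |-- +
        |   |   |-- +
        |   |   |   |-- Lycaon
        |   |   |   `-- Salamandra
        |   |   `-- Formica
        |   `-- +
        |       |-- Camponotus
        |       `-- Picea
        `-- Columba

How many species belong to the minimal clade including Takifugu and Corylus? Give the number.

18

The MRCA of Takifugu and Corylus is the node subtending ((Yersinia,((Quercus,(Oryzias,Mus,(Cercopithecus,Corylus))),((Rana,Nyctereutes),Betula))),(((Brassica,Prionailurus),(Anopheles,Listeria)),(((Panthera,Oryza),Takifugu),(Turdus,Danio)))).
That clade contains 18 terminal taxa: Anopheles, Betula, Brassica, Cercopithecus, Corylus, Danio, Listeria, Mus, Nyctereutes, Oryza, Oryzias, Panthera, Prionailurus, Quercus, Rana, Takifugu, Turdus, Yersinia.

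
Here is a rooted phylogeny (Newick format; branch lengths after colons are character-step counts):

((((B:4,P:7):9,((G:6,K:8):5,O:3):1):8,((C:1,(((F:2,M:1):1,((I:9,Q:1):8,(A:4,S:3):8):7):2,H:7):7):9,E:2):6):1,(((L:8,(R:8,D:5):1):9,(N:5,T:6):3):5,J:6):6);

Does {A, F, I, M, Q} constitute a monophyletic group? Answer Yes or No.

No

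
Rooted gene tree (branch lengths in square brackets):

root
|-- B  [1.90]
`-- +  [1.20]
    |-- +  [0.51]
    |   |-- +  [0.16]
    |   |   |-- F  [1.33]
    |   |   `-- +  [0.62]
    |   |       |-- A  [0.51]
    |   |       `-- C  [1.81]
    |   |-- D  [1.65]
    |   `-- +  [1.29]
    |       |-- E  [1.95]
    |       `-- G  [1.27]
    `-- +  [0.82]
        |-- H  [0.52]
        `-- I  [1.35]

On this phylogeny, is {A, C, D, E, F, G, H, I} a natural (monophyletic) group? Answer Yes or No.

Yes

The most recent common ancestor of these taxa subtends (((F,(A,C)),D,(E,G)),(H,I)).
That clade has exactly 8 tips — every listed taxon and nothing else — so the group is monophyletic.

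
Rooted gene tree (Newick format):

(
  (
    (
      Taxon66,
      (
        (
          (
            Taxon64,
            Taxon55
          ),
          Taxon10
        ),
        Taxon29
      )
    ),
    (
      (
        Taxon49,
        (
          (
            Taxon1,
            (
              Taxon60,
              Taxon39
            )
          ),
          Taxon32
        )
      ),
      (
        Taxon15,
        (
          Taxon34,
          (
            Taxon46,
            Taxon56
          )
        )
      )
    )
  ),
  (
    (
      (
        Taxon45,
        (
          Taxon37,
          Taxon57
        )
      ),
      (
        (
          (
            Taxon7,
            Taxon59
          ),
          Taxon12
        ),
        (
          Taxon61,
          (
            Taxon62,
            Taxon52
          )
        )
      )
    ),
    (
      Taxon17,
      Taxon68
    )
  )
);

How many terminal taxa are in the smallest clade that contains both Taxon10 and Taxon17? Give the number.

25

The MRCA of Taxon10 and Taxon17 is the root, so the clade is the entire tree.
That clade contains 25 terminal taxa: Taxon1, Taxon10, Taxon12, Taxon15, Taxon17, Taxon29, Taxon32, Taxon34, Taxon37, Taxon39, Taxon45, Taxon46, Taxon49, Taxon52, Taxon55, Taxon56, Taxon57, Taxon59, Taxon60, Taxon61, Taxon62, Taxon64, Taxon66, Taxon68, Taxon7.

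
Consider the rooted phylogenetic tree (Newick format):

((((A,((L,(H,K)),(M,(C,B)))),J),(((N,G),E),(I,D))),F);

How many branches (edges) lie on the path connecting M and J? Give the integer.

5

The MRCA of M and J is the node subtending ((A,((L,(H,K)),(M,(C,B)))),J).
From M up to that node: 4 branches. From J up to the same node: 1 branch. Total: 4 + 1 = 5.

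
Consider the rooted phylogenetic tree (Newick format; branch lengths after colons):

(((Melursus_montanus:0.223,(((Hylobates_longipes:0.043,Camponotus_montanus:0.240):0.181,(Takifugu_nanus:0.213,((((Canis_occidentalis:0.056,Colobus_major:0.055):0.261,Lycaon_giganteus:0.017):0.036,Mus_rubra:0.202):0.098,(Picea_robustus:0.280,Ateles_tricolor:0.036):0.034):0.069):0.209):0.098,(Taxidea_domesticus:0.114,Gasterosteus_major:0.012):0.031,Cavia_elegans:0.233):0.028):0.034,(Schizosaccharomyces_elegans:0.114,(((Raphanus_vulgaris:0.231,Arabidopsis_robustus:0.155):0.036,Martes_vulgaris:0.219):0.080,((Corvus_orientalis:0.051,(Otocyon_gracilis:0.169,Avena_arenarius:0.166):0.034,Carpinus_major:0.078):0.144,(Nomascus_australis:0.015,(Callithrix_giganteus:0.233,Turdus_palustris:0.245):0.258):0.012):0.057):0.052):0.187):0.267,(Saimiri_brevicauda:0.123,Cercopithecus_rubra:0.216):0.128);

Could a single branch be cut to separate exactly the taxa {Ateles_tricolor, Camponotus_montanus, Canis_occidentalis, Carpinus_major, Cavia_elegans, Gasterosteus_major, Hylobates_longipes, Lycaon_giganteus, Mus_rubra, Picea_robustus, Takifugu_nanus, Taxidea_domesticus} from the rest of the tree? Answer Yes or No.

The MRCA of the listed taxa subtends ((Melursus_montanus,(((Hylobates_longipes,Camponotus_montanus),(Takifugu_nanus,((((Canis_occidentalis,Colobus_major),Lycaon_giganteus),Mus_rubra),(Picea_robustus,Ateles_tricolor)))),(Taxidea_domesticus,Gasterosteus_major),Cavia_elegans)),(Schizosaccharomyces_elegans,(((Raphanus_vulgaris,Arabidopsis_robustus),Martes_vulgaris),((Corvus_orientalis,(Otocyon_gracilis,Avena_arenarius),Carpinus_major),(Nomascus_australis,(Callithrix_giganteus,Turdus_palustris)))))).
That clade also contains Arabidopsis_robustus, Avena_arenarius, Callithrix_giganteus, Colobus_major, Corvus_orientalis, Martes_vulgaris, Melursus_montanus, Nomascus_australis, Otocyon_gracilis, Raphanus_vulgaris, Schizosaccharomyces_elegans, Turdus_palustris, which are not in the proposed group, so the group is not monophyletic.

No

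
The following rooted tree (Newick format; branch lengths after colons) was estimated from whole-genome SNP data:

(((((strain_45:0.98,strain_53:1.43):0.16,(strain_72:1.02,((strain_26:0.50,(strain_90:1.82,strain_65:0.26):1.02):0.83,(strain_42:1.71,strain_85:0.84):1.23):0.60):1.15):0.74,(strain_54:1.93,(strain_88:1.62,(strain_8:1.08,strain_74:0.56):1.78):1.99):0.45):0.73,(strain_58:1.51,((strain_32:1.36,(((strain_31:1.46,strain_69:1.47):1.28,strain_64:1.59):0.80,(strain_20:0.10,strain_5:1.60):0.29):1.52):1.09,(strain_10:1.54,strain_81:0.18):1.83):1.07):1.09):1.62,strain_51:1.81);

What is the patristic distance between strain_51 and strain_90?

10.32

The path runs strain_51 → … → MRCA → … → strain_90; the MRCA is the root of the tree.
Branch lengths along that path: 1.81 + 1.62 + 0.73 + 0.74 + 1.15 + 0.60 + 0.83 + 1.02 + 1.82 = 10.32.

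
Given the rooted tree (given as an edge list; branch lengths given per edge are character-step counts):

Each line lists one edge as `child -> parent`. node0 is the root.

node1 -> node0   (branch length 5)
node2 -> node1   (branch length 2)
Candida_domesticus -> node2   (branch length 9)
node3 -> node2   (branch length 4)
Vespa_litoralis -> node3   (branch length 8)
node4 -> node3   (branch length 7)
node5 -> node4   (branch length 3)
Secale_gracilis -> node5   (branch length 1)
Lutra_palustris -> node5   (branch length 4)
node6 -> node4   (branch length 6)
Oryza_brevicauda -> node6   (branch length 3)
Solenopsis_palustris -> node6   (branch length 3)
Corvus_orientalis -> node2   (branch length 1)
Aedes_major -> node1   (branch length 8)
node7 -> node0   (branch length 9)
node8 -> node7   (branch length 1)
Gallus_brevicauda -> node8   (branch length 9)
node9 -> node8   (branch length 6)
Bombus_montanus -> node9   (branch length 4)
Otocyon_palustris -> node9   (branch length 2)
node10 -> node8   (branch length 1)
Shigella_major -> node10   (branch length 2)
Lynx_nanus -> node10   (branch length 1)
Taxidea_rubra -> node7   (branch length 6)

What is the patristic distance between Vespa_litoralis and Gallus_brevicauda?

38

The path runs Vespa_litoralis → … → MRCA → … → Gallus_brevicauda; the MRCA is the root of the tree.
Branch lengths along that path: 8 + 4 + 2 + 5 + 9 + 1 + 9 = 38.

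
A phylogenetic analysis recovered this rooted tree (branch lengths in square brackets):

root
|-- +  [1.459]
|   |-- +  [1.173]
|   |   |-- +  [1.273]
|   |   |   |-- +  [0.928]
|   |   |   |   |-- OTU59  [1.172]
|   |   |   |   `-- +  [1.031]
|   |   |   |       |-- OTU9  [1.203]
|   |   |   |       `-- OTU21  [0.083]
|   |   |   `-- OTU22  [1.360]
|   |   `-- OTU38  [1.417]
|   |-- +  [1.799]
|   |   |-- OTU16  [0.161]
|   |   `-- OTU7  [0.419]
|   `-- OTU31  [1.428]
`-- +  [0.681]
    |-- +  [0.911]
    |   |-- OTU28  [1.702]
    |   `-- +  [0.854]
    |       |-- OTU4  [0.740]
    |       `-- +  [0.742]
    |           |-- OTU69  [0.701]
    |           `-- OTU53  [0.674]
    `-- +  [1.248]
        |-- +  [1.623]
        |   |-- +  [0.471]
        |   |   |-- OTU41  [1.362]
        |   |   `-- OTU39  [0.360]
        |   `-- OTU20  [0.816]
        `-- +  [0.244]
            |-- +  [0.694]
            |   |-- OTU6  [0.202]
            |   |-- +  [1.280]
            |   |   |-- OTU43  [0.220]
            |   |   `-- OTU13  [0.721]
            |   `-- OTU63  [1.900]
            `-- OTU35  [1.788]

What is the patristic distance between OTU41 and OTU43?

The path runs OTU41 → … → MRCA → … → OTU43; the MRCA is the node subtending (((OTU41,OTU39),OTU20),((OTU6,(OTU43,OTU13),OTU63),OTU35)).
Branch lengths along that path: 1.362 + 0.471 + 1.623 + 0.244 + 0.694 + 1.280 + 0.220 = 5.894.

5.894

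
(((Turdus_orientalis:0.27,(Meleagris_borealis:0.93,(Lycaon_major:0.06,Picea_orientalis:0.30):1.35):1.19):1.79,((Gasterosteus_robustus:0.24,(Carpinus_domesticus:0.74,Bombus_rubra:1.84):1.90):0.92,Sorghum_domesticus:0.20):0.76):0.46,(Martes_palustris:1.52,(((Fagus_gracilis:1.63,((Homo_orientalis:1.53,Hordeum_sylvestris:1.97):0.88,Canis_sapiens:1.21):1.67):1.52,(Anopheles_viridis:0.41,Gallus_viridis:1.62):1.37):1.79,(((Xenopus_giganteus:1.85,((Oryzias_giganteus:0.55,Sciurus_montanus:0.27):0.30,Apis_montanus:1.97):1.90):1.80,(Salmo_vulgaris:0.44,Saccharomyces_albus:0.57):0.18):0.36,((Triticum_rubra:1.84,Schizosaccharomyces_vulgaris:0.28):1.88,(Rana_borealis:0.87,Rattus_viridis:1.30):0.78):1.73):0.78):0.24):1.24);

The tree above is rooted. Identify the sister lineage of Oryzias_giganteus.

Oryzias_giganteus attaches to the tree at the node subtending (Oryzias_giganteus,Sciurus_montanus).
The other lineage descending from that same node — the sister group — is the single tip Sciurus_montanus.

Sciurus_montanus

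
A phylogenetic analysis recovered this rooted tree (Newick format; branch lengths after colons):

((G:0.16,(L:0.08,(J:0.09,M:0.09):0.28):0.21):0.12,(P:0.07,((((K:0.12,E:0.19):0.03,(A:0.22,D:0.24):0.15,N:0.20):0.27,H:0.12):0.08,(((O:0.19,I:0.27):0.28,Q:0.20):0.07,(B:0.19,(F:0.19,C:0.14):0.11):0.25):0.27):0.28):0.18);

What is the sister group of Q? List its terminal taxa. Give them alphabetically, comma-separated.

Q attaches to the tree at the node subtending ((O,I),Q).
The other lineage descending from that same node — the sister group — is (O,I); its 2 tips in alphabetical order are the answer.

I, O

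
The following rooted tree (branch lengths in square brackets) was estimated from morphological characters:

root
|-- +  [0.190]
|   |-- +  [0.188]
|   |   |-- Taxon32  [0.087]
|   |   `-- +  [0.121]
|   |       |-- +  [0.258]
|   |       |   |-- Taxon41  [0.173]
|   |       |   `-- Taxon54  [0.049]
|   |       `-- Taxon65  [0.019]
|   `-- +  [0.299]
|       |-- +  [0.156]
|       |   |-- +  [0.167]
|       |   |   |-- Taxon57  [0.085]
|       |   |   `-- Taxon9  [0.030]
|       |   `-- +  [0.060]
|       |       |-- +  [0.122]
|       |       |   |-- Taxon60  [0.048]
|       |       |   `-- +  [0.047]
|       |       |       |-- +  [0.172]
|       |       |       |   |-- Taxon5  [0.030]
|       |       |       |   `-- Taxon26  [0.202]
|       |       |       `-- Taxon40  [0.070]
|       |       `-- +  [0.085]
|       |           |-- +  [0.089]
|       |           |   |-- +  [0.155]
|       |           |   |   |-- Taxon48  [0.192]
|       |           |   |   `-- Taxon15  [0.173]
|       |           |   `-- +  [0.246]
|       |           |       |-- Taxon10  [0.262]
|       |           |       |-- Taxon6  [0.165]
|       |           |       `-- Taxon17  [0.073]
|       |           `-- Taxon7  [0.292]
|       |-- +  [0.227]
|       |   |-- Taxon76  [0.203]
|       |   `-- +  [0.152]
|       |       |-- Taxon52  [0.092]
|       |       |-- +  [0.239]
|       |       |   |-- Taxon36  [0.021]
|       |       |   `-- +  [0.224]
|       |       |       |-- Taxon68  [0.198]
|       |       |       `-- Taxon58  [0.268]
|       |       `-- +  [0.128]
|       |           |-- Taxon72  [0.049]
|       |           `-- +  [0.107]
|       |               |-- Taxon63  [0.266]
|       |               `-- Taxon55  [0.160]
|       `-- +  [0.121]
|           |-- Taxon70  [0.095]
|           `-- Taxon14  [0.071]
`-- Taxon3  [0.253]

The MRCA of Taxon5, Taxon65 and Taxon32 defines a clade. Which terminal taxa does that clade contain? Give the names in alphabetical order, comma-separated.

Tracing Taxon5: it sits inside (Taxon5,Taxon26).
Tracing Taxon65: it sits inside ((Taxon41,Taxon54),Taxon65).
Tracing Taxon32: it sits inside (Taxon32,((Taxon41,Taxon54),Taxon65)).
The smallest clade enclosing all 3 is ((Taxon32,((Taxon41,Taxon54),Taxon65)),(((Taxon57,Taxon9),((Taxon60,((Taxon5,Taxon26),Taxon40)),(((Taxon48,Taxon15),(Taxon10,Taxon6,Taxon17)),Taxon7))),(Taxon76,(Taxon52,(Taxon36,(Taxon68,Taxon58)),(Taxon72,(Taxon63,Taxon55)))),(Taxon70,Taxon14))); the answer is its 26 terminal taxa in alphabetical order.

Taxon10, Taxon14, Taxon15, Taxon17, Taxon26, Taxon32, Taxon36, Taxon40, Taxon41, Taxon48, Taxon5, Taxon52, Taxon54, Taxon55, Taxon57, Taxon58, Taxon6, Taxon60, Taxon63, Taxon65, Taxon68, Taxon7, Taxon70, Taxon72, Taxon76, Taxon9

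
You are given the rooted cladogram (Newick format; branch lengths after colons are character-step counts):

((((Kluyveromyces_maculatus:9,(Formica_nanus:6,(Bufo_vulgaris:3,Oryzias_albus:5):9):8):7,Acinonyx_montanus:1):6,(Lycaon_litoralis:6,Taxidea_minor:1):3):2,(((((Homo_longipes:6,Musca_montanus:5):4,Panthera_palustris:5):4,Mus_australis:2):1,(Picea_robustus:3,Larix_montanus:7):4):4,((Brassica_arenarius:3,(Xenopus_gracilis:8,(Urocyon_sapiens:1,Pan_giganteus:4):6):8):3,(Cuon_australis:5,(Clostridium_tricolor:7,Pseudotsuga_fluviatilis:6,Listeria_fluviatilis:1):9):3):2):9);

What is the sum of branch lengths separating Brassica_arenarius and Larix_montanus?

The path runs Brassica_arenarius → … → MRCA → … → Larix_montanus; the MRCA is the node subtending (((((Homo_longipes,Musca_montanus),Panthera_palustris),Mus_australis),(Picea_robustus,Larix_montanus)),((Brassica_arenarius,(Xenopus_gracilis,(Urocyon_sapiens,Pan_giganteus))),(Cuon_australis,(Clostridium_tricolor,Pseudotsuga_fluviatilis,Listeria_fluviatilis)))).
Branch lengths along that path: 3 + 3 + 2 + 4 + 4 + 7 = 23.

23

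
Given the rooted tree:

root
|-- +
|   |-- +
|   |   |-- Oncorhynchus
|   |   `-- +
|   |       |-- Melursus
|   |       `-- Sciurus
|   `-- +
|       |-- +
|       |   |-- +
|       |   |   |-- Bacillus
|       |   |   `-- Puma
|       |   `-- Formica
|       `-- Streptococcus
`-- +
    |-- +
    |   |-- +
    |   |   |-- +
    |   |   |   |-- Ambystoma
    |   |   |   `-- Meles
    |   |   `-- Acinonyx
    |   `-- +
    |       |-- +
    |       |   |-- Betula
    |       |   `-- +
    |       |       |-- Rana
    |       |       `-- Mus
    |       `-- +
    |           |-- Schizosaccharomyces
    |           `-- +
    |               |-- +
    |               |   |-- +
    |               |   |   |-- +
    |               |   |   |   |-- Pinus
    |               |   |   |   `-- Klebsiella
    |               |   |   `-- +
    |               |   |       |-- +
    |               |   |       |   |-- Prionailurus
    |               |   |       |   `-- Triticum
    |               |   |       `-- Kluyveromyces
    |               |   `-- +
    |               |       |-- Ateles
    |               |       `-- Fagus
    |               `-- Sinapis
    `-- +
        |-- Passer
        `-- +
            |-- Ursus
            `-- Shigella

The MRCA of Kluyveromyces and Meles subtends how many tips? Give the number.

The MRCA of Kluyveromyces and Meles is the node subtending (((Ambystoma,Meles),Acinonyx),((Betula,(Rana,Mus)),(Schizosaccharomyces,((((Pinus,Klebsiella),((Prionailurus,Triticum),Kluyveromyces)),(Ateles,Fagus)),Sinapis)))).
That clade contains 15 terminal taxa: Acinonyx, Ambystoma, Ateles, Betula, Fagus, Klebsiella, Kluyveromyces, Meles, Mus, Pinus, Prionailurus, Rana, Schizosaccharomyces, Sinapis, Triticum.

15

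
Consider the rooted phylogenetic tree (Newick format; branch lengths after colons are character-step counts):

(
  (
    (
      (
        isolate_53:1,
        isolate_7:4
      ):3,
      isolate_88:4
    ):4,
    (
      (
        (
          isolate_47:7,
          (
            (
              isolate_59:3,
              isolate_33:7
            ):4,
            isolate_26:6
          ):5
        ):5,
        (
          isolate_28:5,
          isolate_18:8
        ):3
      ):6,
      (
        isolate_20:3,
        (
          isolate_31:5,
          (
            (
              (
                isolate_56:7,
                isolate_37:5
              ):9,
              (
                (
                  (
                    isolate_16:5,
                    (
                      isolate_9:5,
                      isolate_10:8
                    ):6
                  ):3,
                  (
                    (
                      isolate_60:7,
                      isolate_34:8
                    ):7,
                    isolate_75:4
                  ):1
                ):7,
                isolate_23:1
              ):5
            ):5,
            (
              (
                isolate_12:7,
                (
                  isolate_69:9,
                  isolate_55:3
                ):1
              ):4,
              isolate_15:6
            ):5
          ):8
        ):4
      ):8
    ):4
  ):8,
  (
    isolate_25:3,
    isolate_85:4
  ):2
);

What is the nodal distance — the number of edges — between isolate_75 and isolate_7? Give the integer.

The MRCA of isolate_75 and isolate_7 is the node subtending (((isolate_53,isolate_7),isolate_88),(((isolate_47,((isolate_59,isolate_33),isolate_26)),(isolate_28,isolate_18)),(isolate_20,(isolate_31,(((isolate_56,isolate_37),(((isolate_16,(isolate_9,isolate_10)),((isolate_60,isolate_34),isolate_75)),isolate_23)),((isolate_12,(isolate_69,isolate_55)),isolate_15)))))).
From isolate_75 up to that node: 9 branches. From isolate_7 up to the same node: 3 branches. Total: 9 + 3 = 12.

12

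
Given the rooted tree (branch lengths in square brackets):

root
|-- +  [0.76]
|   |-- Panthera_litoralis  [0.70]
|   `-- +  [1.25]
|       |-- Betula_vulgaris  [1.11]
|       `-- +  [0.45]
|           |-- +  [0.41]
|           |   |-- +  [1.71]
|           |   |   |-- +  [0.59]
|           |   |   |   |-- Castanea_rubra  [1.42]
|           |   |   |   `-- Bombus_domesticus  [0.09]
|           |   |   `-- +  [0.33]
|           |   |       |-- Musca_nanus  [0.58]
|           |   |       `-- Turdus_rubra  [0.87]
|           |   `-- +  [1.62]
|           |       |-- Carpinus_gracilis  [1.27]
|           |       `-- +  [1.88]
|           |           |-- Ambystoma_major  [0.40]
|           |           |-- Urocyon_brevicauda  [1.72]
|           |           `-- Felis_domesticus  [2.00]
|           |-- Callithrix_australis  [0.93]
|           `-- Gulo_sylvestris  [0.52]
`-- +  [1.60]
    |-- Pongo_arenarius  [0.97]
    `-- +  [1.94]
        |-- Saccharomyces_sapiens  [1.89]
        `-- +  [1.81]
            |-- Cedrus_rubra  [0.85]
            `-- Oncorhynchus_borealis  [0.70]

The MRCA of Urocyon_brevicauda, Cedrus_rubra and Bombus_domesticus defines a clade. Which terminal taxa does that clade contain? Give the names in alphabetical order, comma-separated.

Ambystoma_major, Betula_vulgaris, Bombus_domesticus, Callithrix_australis, Carpinus_gracilis, Castanea_rubra, Cedrus_rubra, Felis_domesticus, Gulo_sylvestris, Musca_nanus, Oncorhynchus_borealis, Panthera_litoralis, Pongo_arenarius, Saccharomyces_sapiens, Turdus_rubra, Urocyon_brevicauda

Tracing Urocyon_brevicauda: it sits inside (Ambystoma_major,Urocyon_brevicauda,Felis_domesticus).
Tracing Cedrus_rubra: it sits inside (Cedrus_rubra,Oncorhynchus_borealis).
Tracing Bombus_domesticus: it sits inside (Castanea_rubra,Bombus_domesticus).
The smallest clade enclosing all 3 is the whole tree (their MRCA is the root), so the answer is all 16 tips in alphabetical order.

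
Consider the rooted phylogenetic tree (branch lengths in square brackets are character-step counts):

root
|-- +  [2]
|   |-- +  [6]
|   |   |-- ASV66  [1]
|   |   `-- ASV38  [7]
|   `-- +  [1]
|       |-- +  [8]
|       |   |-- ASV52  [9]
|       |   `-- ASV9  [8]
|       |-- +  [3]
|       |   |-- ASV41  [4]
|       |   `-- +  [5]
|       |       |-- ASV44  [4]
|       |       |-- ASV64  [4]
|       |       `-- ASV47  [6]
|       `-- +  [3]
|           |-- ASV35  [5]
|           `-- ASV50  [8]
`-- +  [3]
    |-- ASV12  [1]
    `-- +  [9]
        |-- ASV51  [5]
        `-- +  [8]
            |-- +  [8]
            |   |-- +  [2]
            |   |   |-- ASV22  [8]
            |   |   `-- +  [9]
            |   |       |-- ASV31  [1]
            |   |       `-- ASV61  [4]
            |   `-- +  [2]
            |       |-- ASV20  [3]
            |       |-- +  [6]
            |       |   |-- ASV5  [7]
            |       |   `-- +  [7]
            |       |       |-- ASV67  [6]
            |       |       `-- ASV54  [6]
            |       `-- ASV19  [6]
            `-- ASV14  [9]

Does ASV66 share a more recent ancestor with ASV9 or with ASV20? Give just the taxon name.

The MRCA of ASV66 and ASV9 subtends ((ASV66,ASV38),((ASV52,ASV9),(ASV41,(ASV44,ASV64,ASV47)),(ASV35,ASV50))) (10 taxa).
The MRCA of ASV66 and ASV20 is the root, subtending the entire tree (21 taxa).
The first is nested inside the second, so ASV66 shares a more recent common ancestor with ASV9.

ASV9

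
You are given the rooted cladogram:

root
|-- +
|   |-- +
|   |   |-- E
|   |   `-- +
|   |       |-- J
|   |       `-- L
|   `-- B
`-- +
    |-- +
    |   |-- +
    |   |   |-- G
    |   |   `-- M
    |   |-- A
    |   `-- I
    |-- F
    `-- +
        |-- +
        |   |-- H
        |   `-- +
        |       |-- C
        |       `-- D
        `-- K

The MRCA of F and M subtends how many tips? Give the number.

The MRCA of F and M is the node subtending (((G,M),A,I),F,((H,(C,D)),K)).
That clade contains 9 terminal taxa: A, C, D, F, G, H, I, K, M.

9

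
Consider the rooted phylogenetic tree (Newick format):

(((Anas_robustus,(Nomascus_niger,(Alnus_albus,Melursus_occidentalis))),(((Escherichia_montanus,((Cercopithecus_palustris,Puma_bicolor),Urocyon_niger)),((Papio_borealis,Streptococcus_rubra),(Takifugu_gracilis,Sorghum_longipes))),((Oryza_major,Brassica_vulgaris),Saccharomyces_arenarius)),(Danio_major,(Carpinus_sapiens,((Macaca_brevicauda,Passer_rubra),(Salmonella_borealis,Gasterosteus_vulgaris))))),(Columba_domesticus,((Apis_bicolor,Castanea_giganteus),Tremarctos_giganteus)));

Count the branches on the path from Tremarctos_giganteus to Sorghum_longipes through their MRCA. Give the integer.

9

The MRCA of Tremarctos_giganteus and Sorghum_longipes is the root of the tree.
From Tremarctos_giganteus up to that node: 3 branches. From Sorghum_longipes up to the same node: 6 branches. Total: 3 + 6 = 9.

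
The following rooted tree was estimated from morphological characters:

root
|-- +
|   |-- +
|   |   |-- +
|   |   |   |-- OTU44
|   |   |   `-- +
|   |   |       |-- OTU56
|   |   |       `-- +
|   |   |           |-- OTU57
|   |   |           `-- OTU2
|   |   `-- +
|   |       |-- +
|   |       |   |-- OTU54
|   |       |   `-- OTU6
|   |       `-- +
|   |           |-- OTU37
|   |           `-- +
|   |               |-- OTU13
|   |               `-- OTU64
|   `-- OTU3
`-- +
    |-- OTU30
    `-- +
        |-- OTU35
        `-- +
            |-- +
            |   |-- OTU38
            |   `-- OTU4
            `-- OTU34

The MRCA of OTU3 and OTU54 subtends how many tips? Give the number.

10

The MRCA of OTU3 and OTU54 is the node subtending (((OTU44,(OTU56,(OTU57,OTU2))),((OTU54,OTU6),(OTU37,(OTU13,OTU64)))),OTU3).
That clade contains 10 terminal taxa: OTU13, OTU2, OTU3, OTU37, OTU44, OTU54, OTU56, OTU57, OTU6, OTU64.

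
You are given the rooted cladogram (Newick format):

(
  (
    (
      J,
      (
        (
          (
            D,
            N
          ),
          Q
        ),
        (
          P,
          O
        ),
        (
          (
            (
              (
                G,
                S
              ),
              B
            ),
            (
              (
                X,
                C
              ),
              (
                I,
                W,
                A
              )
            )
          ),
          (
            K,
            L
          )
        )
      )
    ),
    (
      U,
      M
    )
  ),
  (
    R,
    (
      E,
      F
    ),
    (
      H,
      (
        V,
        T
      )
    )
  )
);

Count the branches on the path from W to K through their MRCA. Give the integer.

6

The MRCA of W and K is the node subtending ((((G,S),B),((X,C),(I,W,A))),(K,L)).
From W up to that node: 4 branches. From K up to the same node: 2 branches. Total: 4 + 2 = 6.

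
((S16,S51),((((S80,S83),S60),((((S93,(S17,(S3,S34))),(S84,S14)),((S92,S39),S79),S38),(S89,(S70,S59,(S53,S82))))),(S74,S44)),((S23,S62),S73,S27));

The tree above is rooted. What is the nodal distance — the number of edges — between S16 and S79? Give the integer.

The MRCA of S16 and S79 is the root of the tree.
From S16 up to that node: 2 branches. From S79 up to the same node: 6 branches. Total: 2 + 6 = 8.

8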